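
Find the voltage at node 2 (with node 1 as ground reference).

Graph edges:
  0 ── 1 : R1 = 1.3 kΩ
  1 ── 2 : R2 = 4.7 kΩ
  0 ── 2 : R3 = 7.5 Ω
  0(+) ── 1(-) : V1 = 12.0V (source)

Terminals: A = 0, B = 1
Nodal analysis, taking node 1 as the 0 V reference.
Source V1 fixes V_0 = 12 V.
KCL at each unknown node (sum of currents leaving = 0; resistances in Ω):
  Node 2: (V_2 - 0)/4700 + (V_2 - 12)/7.5 = 0
Collecting terms: 0.1335 × V_2 = 1.6  =>  V_2 = 11.98 V
The requested potential is V_2 = 11.98 V.

Final answer: V_2 = 11.98 V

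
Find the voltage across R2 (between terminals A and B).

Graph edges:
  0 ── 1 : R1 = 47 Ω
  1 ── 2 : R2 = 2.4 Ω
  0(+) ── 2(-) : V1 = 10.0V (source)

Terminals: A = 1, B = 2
R1 and R2 are in series across V1 (node 0 → node 1 → node 2), and the output A–B is taken across R2, so this is a voltage divider.
Series current: I = V1/(R1 + R2) = 10/(47 + 2.4) = 10/49.4 = 0.2024 A
V_R2 = I × R2 = V1 × R2/(R1 + R2) = 10 × 2.4/49.4 = 0.4858 V

Final answer: 0.4858 V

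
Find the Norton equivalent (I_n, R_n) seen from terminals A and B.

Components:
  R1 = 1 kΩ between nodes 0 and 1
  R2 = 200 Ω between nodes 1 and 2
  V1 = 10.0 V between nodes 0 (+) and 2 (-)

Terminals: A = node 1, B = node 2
Find the Thévenin equivalent first; then I_n = V_th/R_th and R_n = R_th.
Step 1 — V_th is the open-circuit voltage V_A - V_B (nothing connected across the terminals).
Nodal analysis, taking node 2 as the 0 V reference.
Source V1 fixes V_0 = 10 V.
KCL at each unknown node (sum of currents leaving = 0; resistances in Ω):
  Node 1: (V_1 - 10)/1000 + (V_1 - 0)/200 = 0
Collecting terms: 0.006 × V_1 = 0.01  =>  V_1 = 1.667 V
V_th = V_1 - V_2 = 1.667 - 0 = 1.667 V
Step 2 — R_th: zero the source — replace V1 by a short circuit (node 2 merges into node 0) — and find the resistance seen between A (node 1) and B (node 0).
Reduce the network between node 1 (A) and node 0 (B) by series/parallel combination:
  Rp1 = R1 ‖ R2 (parallel, both between nodes 0 and 1) = 1/(1/1000 + 1/200) = 166.7 Ω
R_th = 166.7 Ω
I_n = V_th/R_th = 1.667/166.7 = 0.01 A, and R_n = R_th = 166.7 Ω

Final answer: I_n = 0.01 A, R_n = 166.7 Ω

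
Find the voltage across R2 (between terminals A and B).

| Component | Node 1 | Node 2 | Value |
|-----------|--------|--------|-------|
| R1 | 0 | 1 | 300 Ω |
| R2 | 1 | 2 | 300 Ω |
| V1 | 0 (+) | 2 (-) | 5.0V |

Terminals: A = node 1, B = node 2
R1 and R2 are in series across V1 (node 0 → node 1 → node 2), and the output A–B is taken across R2, so this is a voltage divider.
Series current: I = V1/(R1 + R2) = 5/(300 + 300) = 5/600 = 0.008333 A
V_R2 = I × R2 = V1 × R2/(R1 + R2) = 5 × 300/600 = 2.5 V

Final answer: 2.5 V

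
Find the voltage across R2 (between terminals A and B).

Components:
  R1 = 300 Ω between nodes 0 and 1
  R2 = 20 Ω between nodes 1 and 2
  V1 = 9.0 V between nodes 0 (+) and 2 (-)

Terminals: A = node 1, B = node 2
R1 and R2 are in series across V1 (node 0 → node 1 → node 2), and the output A–B is taken across R2, so this is a voltage divider.
Series current: I = V1/(R1 + R2) = 9/(300 + 20) = 9/320 = 0.02813 A
V_R2 = I × R2 = V1 × R2/(R1 + R2) = 9 × 20/320 = 0.5625 V

Final answer: 0.5625 V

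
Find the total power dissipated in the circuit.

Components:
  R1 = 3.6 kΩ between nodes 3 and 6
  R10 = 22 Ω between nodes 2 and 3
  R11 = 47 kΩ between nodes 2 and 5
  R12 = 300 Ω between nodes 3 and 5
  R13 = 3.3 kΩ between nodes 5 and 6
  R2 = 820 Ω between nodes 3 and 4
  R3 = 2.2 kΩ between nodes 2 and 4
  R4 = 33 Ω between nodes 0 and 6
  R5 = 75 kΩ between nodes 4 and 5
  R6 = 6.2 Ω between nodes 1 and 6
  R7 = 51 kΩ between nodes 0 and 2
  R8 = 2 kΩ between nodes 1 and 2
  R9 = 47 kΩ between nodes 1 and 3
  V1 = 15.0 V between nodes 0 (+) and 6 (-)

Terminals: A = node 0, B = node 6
Nodal analysis, taking node 6 as the 0 V reference.
Source V1 fixes V_0 = 15 V.
KCL at each unknown node (sum of currents leaving = 0; resistances in Ω):
  Node 1: (V_1 - 0)/6.2 + (V_1 - V_2)/2000 + (V_1 - V_3)/47000 = 0
  Node 2: (V_2 - V_4)/2200 + (V_2 - 15)/51000 + (V_2 - V_1)/2000 + (V_2 - V_3)/22 + (V_2 - V_5)/47000 = 0
  Node 3: (V_3 - 0)/3600 + (V_3 - V_4)/820 + (V_3 - V_1)/47000 + (V_3 - V_2)/22 + (V_3 - V_5)/300 = 0
  Node 4: (V_4 - V_3)/820 + (V_4 - V_2)/2200 + (V_4 - V_5)/75000 = 0
  Node 5: (V_5 - V_4)/75000 + (V_5 - V_2)/47000 + (V_5 - V_3)/300 + (V_5 - 0)/3300 = 0
Collecting terms (coefficients in siemens):
  0.1618·V_1 - 0.0005·V_2 - 0.00002128·V_3 = 0
  0.04645·V_2 - 0.0005·V_1 - 0.04545·V_3 - 0.0004545·V_4 - 0.00002128·V_5 = 0.0002941
  0.05031·V_3 - 0.00002128·V_1 - 0.04545·V_2 - 0.00122·V_4 - 0.003333·V_5 = 0
  0.001687·V_4 - 0.0004545·V_2 - 0.00122·V_3 - 0.00001333·V_5 = 0
  0.003671·V_5 - 0.00002128·V_2 - 0.003333·V_3 - 0.00001333·V_4 = 0
Solving these 5 simultaneous equations (Gaussian elimination) gives:
  V_1 = 0.0008705 V, V_2 = 0.2704 V, V_3 = 0.267 V, V_4 = 0.2677 V
  V_5 = 0.245 V
Power in each resistor, P = (ΔV)²/R:
  P_R1 = (0.267 - 0)²/3600 = 0.0000198 W
  P_R2 = (0.267 - 0.2677)²/820 = 0.0000000006478 W
  P_R3 = (0.2704 - 0.2677)²/2200 = 0.000000003126 W
  P_R4 = (15 - 0)²/33 = 6.818 W
  P_R5 = (0.2677 - 0.245)²/75000 = 0.000000006899 W
  P_R6 = (0.0008705 - 0)²/6.2 = 0.0000001222 W
  P_R7 = (15 - 0.2704)²/51000 = 0.004254 W
  P_R8 = (0.0008705 - 0.2704)²/2000 = 0.00003631 W
  P_R9 = (0.0008705 - 0.267)²/47000 = 0.000001507 W
  P_R10 = (0.2704 - 0.267)²/22 = 0.0000005106 W
  P_R11 = (0.2704 - 0.245)²/47000 = 0.00000001369 W
  P_R12 = (0.267 - 0.245)²/300 = 0.000001616 W
  P_R13 = (0.245 - 0)²/3300 = 0.00001819 W
P_total = P_R1 + P_R2 + P_R3 + P_R4 + P_R5 + P_R6 + P_R7 + P_R8 + P_R9 + P_R10 + P_R11 + P_R12 + P_R13 = 6.823 W

Final answer: 6.823 W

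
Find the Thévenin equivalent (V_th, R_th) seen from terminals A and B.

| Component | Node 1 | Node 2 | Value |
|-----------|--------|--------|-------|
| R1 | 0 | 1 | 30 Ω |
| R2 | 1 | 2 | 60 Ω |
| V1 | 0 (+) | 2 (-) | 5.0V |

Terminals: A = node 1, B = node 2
Step 1 — V_th is the open-circuit voltage V_A - V_B (nothing connected across the terminals).
Nodal analysis, taking node 2 as the 0 V reference.
Source V1 fixes V_0 = 5 V.
KCL at each unknown node (sum of currents leaving = 0; resistances in Ω):
  Node 1: (V_1 - 5)/30 + (V_1 - 0)/60 = 0
Collecting terms: 0.05 × V_1 = 0.1667  =>  V_1 = 3.333 V
V_th = V_1 - V_2 = 3.333 - 0 = 3.333 V
Step 2 — R_th: zero the source — replace V1 by a short circuit (node 2 merges into node 0) — and find the resistance seen between A (node 1) and B (node 0).
Reduce the network between node 1 (A) and node 0 (B) by series/parallel combination:
  Rp1 = R1 ‖ R2 (parallel, both between nodes 0 and 1) = 1/(1/30 + 1/60) = 20 Ω
R_th = 20 Ω

Final answer: V_th = 3.333 V, R_th = 20 Ω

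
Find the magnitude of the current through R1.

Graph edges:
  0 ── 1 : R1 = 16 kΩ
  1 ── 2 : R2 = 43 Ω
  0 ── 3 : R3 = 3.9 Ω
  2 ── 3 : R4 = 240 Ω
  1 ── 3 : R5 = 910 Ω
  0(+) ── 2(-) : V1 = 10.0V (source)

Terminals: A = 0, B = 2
Nodal analysis, taking node 2 as the 0 V reference.
Source V1 fixes V_0 = 10 V.
KCL at each unknown node (sum of currents leaving = 0; resistances in Ω):
  Node 1: (V_1 - 10)/16000 + (V_1 - 0)/43 + (V_1 - V_3)/910 = 0
  Node 3: (V_3 - 10)/3.9 + (V_3 - 0)/240 + (V_3 - V_1)/910 = 0
Collecting terms (coefficients in siemens):
  0.02442·V_1 - 0.001099·V_3 = 0.000625
  0.2617·V_3 - 0.001099·V_1 = 2.564
Determinant D = (0.02442)(0.2617) - (-0.001099)(-0.001099) = 0.006388
V_1 = [(0.000625)(0.2617) - (-0.001099)(2.564)]/D = 0.4667 V
V_3 = [(0.02442)(2.564) - (0.000625)(-0.001099)]/D = 9.801 V
I_R1 = (V_0 - V_1)/R1 = (10 - 0.4667)/16000 = 0.0005958 A
|I_R1| = 0.0005958 A

Final answer: |I_R1| = 0.0005958 A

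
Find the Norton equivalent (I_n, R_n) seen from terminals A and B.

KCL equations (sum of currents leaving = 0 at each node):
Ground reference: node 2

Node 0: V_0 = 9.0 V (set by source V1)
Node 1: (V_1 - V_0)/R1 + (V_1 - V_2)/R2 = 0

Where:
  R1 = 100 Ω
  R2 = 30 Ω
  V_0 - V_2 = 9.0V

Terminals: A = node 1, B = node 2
Find the Thévenin equivalent first; then I_n = V_th/R_th and R_n = R_th.
Step 1 — V_th is the open-circuit voltage V_A - V_B (nothing connected across the terminals).
Nodal analysis, taking node 2 as the 0 V reference.
Source V1 fixes V_0 = 9 V.
KCL at each unknown node (sum of currents leaving = 0; resistances in Ω):
  Node 1: (V_1 - 9)/100 + (V_1 - 0)/30 = 0
Collecting terms: 0.04333 × V_1 = 0.09  =>  V_1 = 2.077 V
V_th = V_1 - V_2 = 2.077 - 0 = 2.077 V
Step 2 — R_th: zero the source — replace V1 by a short circuit (node 2 merges into node 0) — and find the resistance seen between A (node 1) and B (node 0).
Reduce the network between node 1 (A) and node 0 (B) by series/parallel combination:
  Rp1 = R1 ‖ R2 (parallel, both between nodes 0 and 1) = 1/(1/100 + 1/30) = 23.08 Ω
R_th = 23.08 Ω
I_n = V_th/R_th = 2.077/23.08 = 0.09 A, and R_n = R_th = 23.08 Ω

Final answer: I_n = 0.09 A, R_n = 23.08 Ω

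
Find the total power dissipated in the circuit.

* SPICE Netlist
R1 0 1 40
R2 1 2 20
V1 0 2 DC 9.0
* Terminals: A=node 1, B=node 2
Nodal analysis, taking node 2 as the 0 V reference.
Source V1 fixes V_0 = 9 V.
KCL at each unknown node (sum of currents leaving = 0; resistances in Ω):
  Node 1: (V_1 - 9)/40 + (V_1 - 0)/20 = 0
Collecting terms: 0.075 × V_1 = 0.225  =>  V_1 = 3 V
Power in each resistor, P = (ΔV)²/R:
  P_R1 = (9 - 3)²/40 = 0.9 W
  P_R2 = (3 - 0)²/20 = 0.45 W
P_total = P_R1 + P_R2 = 1.35 W

Final answer: 1.35 W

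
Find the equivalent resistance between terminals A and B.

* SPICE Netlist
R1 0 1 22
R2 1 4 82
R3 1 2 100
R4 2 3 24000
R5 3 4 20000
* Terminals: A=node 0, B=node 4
Reduce the network between node 0 (A) and node 4 (B) by series/parallel combination:
  Rs1 = R3 + R4 (series, joined only at node 2) = 100 + 24000 = 24100 Ω
  Rs2 = R5 + Rs1 (series, joined only at node 3) = 20000 + 24100 = 44100 Ω
  Rp1 = R2 ‖ Rs2 (parallel, both between nodes 1 and 4) = 1/(1/82 + 1/44100) = 81.85 Ω
  Rs3 = R1 + Rp1 (series, joined only at node 1) = 22 + 81.85 = 103.8 Ω
R_eq = 103.8 Ω

Final answer: 103.8 Ω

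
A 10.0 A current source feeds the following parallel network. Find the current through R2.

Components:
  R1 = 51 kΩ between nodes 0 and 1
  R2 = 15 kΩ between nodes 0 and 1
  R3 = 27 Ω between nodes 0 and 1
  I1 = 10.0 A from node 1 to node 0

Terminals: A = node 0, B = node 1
All resistors sit directly between nodes 0 and 1, so they are in parallel and share one voltage V; the full source current 10 A splits among them.
1/R_par = 1/51000 + 1/15000 + 1/27 = 0.03712 S  =>  R_par = 26.94 Ω
V = I × R_par = 10 × 26.94 = 269.4 V
I_R2 = V/R2 = 269.4/15000 = 0.01796 A

Final answer: 0.01796 A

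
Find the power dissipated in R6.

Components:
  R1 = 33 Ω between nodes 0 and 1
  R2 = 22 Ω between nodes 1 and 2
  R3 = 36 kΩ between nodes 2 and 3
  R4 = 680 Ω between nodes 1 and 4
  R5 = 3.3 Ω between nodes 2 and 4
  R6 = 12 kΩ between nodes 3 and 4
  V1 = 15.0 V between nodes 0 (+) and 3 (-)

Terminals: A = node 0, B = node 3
Nodal analysis, taking node 3 as the 0 V reference.
Source V1 fixes V_0 = 15 V.
KCL at each unknown node (sum of currents leaving = 0; resistances in Ω):
  Node 1: (V_1 - 15)/33 + (V_1 - V_2)/22 + (V_1 - V_4)/680 = 0
  Node 2: (V_2 - V_1)/22 + (V_2 - 0)/36000 + (V_2 - V_4)/3.3 = 0
  Node 4: (V_4 - V_1)/680 + (V_4 - V_2)/3.3 + (V_4 - 0)/12000 = 0
Collecting terms (coefficients in siemens):
  0.07723·V_1 - 0.04545·V_2 - 0.001471·V_4 = 0.4545
  0.3485·V_2 - 0.04545·V_1 - 0.303·V_4 = 0
  0.3046·V_4 - 0.001471·V_1 - 0.303·V_2 = 0
Solving these 3 simultaneous equations (Gaussian elimination) gives:
  V_1 = 14.95 V, V_2 = 14.91 V, V_4 = 14.91 V
I_R6 = (V_3 - V_4)/R6 = (0 - 14.91)/12000 = -0.001242 A
P_R6 = I_R6² × R6 = (-0.001242)² × 12000 = 0.01852 W

Final answer: 0.01852 W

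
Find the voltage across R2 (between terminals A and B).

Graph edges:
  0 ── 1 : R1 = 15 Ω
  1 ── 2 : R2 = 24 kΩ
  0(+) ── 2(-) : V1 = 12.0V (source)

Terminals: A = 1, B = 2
R1 and R2 are in series across V1 (node 0 → node 1 → node 2), and the output A–B is taken across R2, so this is a voltage divider.
Series current: I = V1/(R1 + R2) = 12/(15 + 24000) = 12/24020 = 0.0004997 A
V_R2 = I × R2 = V1 × R2/(R1 + R2) = 12 × 24000/24020 = 11.99 V

Final answer: 11.99 V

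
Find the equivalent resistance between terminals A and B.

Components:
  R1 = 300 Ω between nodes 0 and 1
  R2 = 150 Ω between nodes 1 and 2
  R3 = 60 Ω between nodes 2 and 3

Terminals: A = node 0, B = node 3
Reduce the network between node 0 (A) and node 3 (B) by series/parallel combination:
  Rs1 = R1 + R2 (series, joined only at node 1) = 300 + 150 = 450 Ω
  Rs2 = R3 + Rs1 (series, joined only at node 2) = 60 + 450 = 510 Ω
R_eq = 510 Ω

Final answer: 510 Ω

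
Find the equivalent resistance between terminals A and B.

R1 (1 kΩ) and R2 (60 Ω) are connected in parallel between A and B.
Reduce the network between node 0 (A) and node 1 (B) by series/parallel combination:
  Rp1 = R1 ‖ R2 (parallel, both between nodes 0 and 1) = 1/(1/1000 + 1/60) = 56.6 Ω
R_eq = 56.6 Ω

Final answer: 56.6 Ω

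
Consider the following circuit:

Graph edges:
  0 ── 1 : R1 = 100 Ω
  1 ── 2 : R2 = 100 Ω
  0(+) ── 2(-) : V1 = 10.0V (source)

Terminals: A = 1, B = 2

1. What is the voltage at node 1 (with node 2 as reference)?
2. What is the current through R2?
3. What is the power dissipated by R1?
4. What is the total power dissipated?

Nodal analysis, taking node 2 as the 0 V reference.
Source V1 fixes V_0 = 10 V.
KCL at each unknown node (sum of currents leaving = 0; resistances in Ω):
  Node 1: (V_1 - 10)/100 + (V_1 - 0)/100 = 0
Collecting terms: 0.02 × V_1 = 0.1  =>  V_1 = 5 V
Part 1:
  Read off the nodal solution: V_1 = 5 V
Part 2:
  I_R2 = (V_1 - V_2)/R2 = (5 - 0)/100 = 0.05 A
  Magnitude: I_R2 = 0.05 A
Part 3:
  I_R1 = (V_0 - V_1)/R1 = (10 - 5)/100 = 0.05 A
  P_R1 = I_R1² × R1 = (0.05)² × 100 = 0.25 W
Part 4:
  Power in each resistor, P = (ΔV)²/R:
    P_R1 = (10 - 5)²/100 = 0.25 W
    P_R2 = (5 - 0)²/100 = 0.25 W
  P_total = P_R1 + P_R2 = 0.5 W

Final answers:
1. V_1 = 5 V
2. I_R2 = 0.05 A
3. P_R1 = 0.25 W
4. P_total = 0.5 W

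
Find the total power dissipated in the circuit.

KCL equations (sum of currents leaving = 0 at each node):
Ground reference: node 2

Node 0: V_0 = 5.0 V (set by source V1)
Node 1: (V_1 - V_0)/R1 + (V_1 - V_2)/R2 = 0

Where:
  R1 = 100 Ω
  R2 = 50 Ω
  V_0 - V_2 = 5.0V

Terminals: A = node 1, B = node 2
Nodal analysis, taking node 2 as the 0 V reference.
Source V1 fixes V_0 = 5 V.
KCL at each unknown node (sum of currents leaving = 0; resistances in Ω):
  Node 1: (V_1 - 5)/100 + (V_1 - 0)/50 = 0
Collecting terms: 0.03 × V_1 = 0.05  =>  V_1 = 1.667 V
Power in each resistor, P = (ΔV)²/R:
  P_R1 = (5 - 1.667)²/100 = 0.1111 W
  P_R2 = (1.667 - 0)²/50 = 0.05556 W
P_total = P_R1 + P_R2 = 0.1667 W

Final answer: 0.1667 W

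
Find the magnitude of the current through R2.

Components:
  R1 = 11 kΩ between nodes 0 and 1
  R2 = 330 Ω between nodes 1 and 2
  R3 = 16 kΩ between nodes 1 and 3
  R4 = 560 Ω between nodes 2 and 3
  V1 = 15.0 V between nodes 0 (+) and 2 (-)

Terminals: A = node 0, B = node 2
Nodal analysis, taking node 2 as the 0 V reference.
Source V1 fixes V_0 = 15 V.
KCL at each unknown node (sum of currents leaving = 0; resistances in Ω):
  Node 1: (V_1 - 15)/11000 + (V_1 - 0)/330 + (V_1 - V_3)/16000 = 0
  Node 3: (V_3 - V_1)/16000 + (V_3 - 0)/560 = 0
Collecting terms (coefficients in siemens):
  0.003184·V_1 - 0.0000625·V_3 = 0.001364
  0.001848·V_3 - 0.0000625·V_1 = 0
Determinant D = (0.003184)(0.001848) - (-0.0000625)(-0.0000625) = 0.00000588
V_1 = [(0.001364)(0.001848) - (-0.0000625)(0)]/D = 0.4286 V
V_3 = [(0.003184)(0) - (0.001364)(-0.0000625)]/D = 0.01449 V
I_R2 = (V_1 - V_2)/R2 = (0.4286 - 0)/330 = 0.001299 A
|I_R2| = 0.001299 A

Final answer: |I_R2| = 0.001299 A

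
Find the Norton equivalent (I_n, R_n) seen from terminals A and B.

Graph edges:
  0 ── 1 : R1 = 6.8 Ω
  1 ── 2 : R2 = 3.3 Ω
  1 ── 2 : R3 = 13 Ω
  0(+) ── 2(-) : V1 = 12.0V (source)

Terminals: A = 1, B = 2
Find the Thévenin equivalent first; then I_n = V_th/R_th and R_n = R_th.
Step 1 — V_th is the open-circuit voltage V_A - V_B (nothing connected across the terminals).
Nodal analysis, taking node 2 as the 0 V reference.
Source V1 fixes V_0 = 12 V.
KCL at each unknown node (sum of currents leaving = 0; resistances in Ω):
  Node 1: (V_1 - 12)/6.8 + (V_1 - 0)/3.3 + (V_1 - 0)/13 = 0
Collecting terms: 0.527 × V_1 = 1.765  =>  V_1 = 3.349 V
V_th = V_1 - V_2 = 3.349 - 0 = 3.349 V
Step 2 — R_th: zero the source — replace V1 by a short circuit (node 2 merges into node 0) — and find the resistance seen between A (node 1) and B (node 0).
Reduce the network between node 1 (A) and node 0 (B) by series/parallel combination:
  Rp1 = R1 ‖ R2 ‖ R3 (parallel, all between nodes 0 and 1) = 1/(1/6.8 + 1/3.3 + 1/13) = 1.897 Ω
R_th = 1.897 Ω
I_n = V_th/R_th = 3.349/1.897 = 1.765 A, and R_n = R_th = 1.897 Ω

Final answer: I_n = 1.765 A, R_n = 1.897 Ω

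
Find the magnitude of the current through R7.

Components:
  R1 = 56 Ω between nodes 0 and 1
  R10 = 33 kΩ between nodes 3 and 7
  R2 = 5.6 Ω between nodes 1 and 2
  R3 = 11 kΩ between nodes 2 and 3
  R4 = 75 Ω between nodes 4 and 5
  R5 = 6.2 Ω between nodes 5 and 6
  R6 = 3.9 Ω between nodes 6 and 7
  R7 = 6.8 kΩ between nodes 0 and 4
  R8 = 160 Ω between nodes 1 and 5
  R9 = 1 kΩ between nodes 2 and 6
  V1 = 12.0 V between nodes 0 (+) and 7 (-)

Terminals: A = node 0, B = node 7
Nodal analysis, taking node 7 as the 0 V reference.
Source V1 fixes V_0 = 12 V.
KCL at each unknown node (sum of currents leaving = 0; resistances in Ω):
  Node 1: (V_1 - 12)/56 + (V_1 - V_2)/5.6 + (V_1 - V_5)/160 = 0
  Node 2: (V_2 - V_1)/5.6 + (V_2 - V_3)/11000 + (V_2 - V_6)/1000 = 0
  Node 3: (V_3 - V_2)/11000 + (V_3 - 0)/33000 = 0
  Node 4: (V_4 - V_5)/75 + (V_4 - 12)/6800 = 0
  Node 5: (V_5 - V_4)/75 + (V_5 - V_6)/6.2 + (V_5 - V_1)/160 = 0
  Node 6: (V_6 - V_5)/6.2 + (V_6 - 0)/3.9 + (V_6 - V_2)/1000 = 0
Collecting terms (coefficients in siemens):
  0.2027·V_1 - 0.1786·V_2 - 0.00625·V_5 = 0.2143
  0.1797·V_2 - 0.1786·V_1 - 0.00009091·V_3 - 0.001·V_6 = 0
  0.0001212·V_3 - 0.00009091·V_2 = 0
  0.01348·V_4 - 0.01333·V_5 = 0.001765
  0.1809·V_5 - 0.00625·V_1 - 0.01333·V_4 - 0.1613·V_6 = 0
  0.4187·V_6 - 0.001·V_2 - 0.1613·V_5 = 0
Solving these 6 simultaneous equations (Gaussian elimination) gives:
  V_1 = 8.678 V, V_2 = 8.63 V, V_3 = 6.473 V, V_4 = 0.6867 V
  V_5 = 0.5619 V, V_6 = 0.2371 V
I_R7 = (V_0 - V_4)/R7 = (12 - 0.6867)/6800 = 0.001664 A
|I_R7| = 0.001664 A

Final answer: |I_R7| = 0.001664 A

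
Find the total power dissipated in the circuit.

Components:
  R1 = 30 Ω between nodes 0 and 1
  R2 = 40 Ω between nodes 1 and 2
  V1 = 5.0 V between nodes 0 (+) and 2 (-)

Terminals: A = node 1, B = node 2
Nodal analysis, taking node 2 as the 0 V reference.
Source V1 fixes V_0 = 5 V.
KCL at each unknown node (sum of currents leaving = 0; resistances in Ω):
  Node 1: (V_1 - 5)/30 + (V_1 - 0)/40 = 0
Collecting terms: 0.05833 × V_1 = 0.1667  =>  V_1 = 2.857 V
Power in each resistor, P = (ΔV)²/R:
  P_R1 = (5 - 2.857)²/30 = 0.1531 W
  P_R2 = (2.857 - 0)²/40 = 0.2041 W
P_total = P_R1 + P_R2 = 0.3571 W

Final answer: 0.3571 W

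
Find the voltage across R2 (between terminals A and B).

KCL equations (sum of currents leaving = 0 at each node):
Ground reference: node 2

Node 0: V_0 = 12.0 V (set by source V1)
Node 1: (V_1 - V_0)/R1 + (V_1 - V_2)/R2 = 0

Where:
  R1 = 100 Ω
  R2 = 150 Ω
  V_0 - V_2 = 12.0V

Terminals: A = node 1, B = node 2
R1 and R2 are in series across V1 (node 0 → node 1 → node 2), and the output A–B is taken across R2, so this is a voltage divider.
Series current: I = V1/(R1 + R2) = 12/(100 + 150) = 12/250 = 0.048 A
V_R2 = I × R2 = V1 × R2/(R1 + R2) = 12 × 150/250 = 7.2 V

Final answer: 7.2 V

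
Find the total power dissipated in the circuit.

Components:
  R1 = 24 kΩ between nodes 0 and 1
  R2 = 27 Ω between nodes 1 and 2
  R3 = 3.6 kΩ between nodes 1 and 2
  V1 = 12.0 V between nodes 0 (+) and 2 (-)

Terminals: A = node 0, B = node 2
Nodal analysis, taking node 2 as the 0 V reference.
Source V1 fixes V_0 = 12 V.
KCL at each unknown node (sum of currents leaving = 0; resistances in Ω):
  Node 1: (V_1 - 12)/24000 + (V_1 - 0)/27 + (V_1 - 0)/3600 = 0
Collecting terms: 0.03736 × V_1 = 0.0005  =>  V_1 = 0.01338 V
Power in each resistor, P = (ΔV)²/R:
  P_R1 = (12 - 0.01338)²/24000 = 0.005987 W
  P_R2 = (0.01338 - 0)²/27 = 0.000006635 W
  P_R3 = (0.01338 - 0)²/3600 = 0.00000004976 W
P_total = P_R1 + P_R2 + P_R3 = 0.005993 W

Final answer: 0.005993 W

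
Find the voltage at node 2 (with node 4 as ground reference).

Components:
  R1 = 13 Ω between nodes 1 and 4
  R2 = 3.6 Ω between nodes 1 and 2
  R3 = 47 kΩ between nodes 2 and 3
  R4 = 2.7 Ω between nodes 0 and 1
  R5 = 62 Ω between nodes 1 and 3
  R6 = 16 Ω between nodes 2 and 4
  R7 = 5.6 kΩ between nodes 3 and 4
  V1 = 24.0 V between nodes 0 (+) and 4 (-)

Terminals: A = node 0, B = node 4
Nodal analysis, taking node 4 as the 0 V reference.
Source V1 fixes V_0 = 24 V.
KCL at each unknown node (sum of currents leaving = 0; resistances in Ω):
  Node 1: (V_1 - 0)/13 + (V_1 - V_2)/3.6 + (V_1 - 24)/2.7 + (V_1 - V_3)/62 = 0
  Node 2: (V_2 - V_1)/3.6 + (V_2 - V_3)/47000 + (V_2 - 0)/16 = 0
  Node 3: (V_3 - V_2)/47000 + (V_3 - V_1)/62 + (V_3 - 0)/5600 = 0
Collecting terms (coefficients in siemens):
  0.7412·V_1 - 0.2778·V_2 - 0.01613·V_3 = 8.889
  0.3403·V_2 - 0.2778·V_1 - 0.00002128·V_3 = 0
  0.01633·V_3 - 0.01613·V_1 - 0.00002128·V_2 = 0
Solving these 3 simultaneous equations (Gaussian elimination) gives:
  V_1 = 17.83 V, V_2 = 14.56 V, V_3 = 17.63 V
The requested potential is V_2 = 14.56 V.

Final answer: V_2 = 14.56 V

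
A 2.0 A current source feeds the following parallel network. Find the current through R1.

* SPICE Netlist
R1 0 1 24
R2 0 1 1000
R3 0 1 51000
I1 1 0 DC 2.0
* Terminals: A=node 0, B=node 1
All resistors sit directly between nodes 0 and 1, so they are in parallel and share one voltage V; the full source current 2 A splits among them.
1/R_par = 1/24 + 1/1000 + 1/51000 = 0.04269 S  =>  R_par = 23.43 Ω
V = I × R_par = 2 × 23.43 = 46.85 V
I_R1 = V/R1 = 46.85/24 = 1.952 A

Final answer: 1.952 A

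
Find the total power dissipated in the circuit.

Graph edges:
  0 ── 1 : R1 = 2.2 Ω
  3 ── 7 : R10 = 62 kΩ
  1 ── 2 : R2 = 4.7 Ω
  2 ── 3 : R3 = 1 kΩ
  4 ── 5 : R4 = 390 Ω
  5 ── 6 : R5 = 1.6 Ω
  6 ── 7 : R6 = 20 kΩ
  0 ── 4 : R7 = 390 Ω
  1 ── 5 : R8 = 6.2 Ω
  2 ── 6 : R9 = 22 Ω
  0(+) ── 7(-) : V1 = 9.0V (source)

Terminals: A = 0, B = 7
Nodal analysis, taking node 7 as the 0 V reference.
Source V1 fixes V_0 = 9 V.
KCL at each unknown node (sum of currents leaving = 0; resistances in Ω):
  Node 1: (V_1 - 9)/2.2 + (V_1 - V_2)/4.7 + (V_1 - V_5)/6.2 = 0
  Node 2: (V_2 - V_1)/4.7 + (V_2 - V_3)/1000 + (V_2 - V_6)/22 = 0
  Node 3: (V_3 - V_2)/1000 + (V_3 - 0)/62000 = 0
  Node 4: (V_4 - V_5)/390 + (V_4 - 9)/390 = 0
  Node 5: (V_5 - V_4)/390 + (V_5 - V_6)/1.6 + (V_5 - V_1)/6.2 = 0
  Node 6: (V_6 - V_5)/1.6 + (V_6 - 0)/20000 + (V_6 - V_2)/22 = 0
Collecting terms (coefficients in siemens):
  0.8286·V_1 - 0.2128·V_2 - 0.1613·V_5 = 4.091
  0.2592·V_2 - 0.2128·V_1 - 0.001·V_3 - 0.04545·V_6 = 0
  0.001016·V_3 - 0.001·V_2 = 0
  0.005128·V_4 - 0.002564·V_5 = 0.02308
  0.7889·V_5 - 0.1613·V_1 - 0.002564·V_4 - 0.625·V_6 = 0
  0.6705·V_6 - 0.04545·V_2 - 0.625·V_5 = 0
Solving these 6 simultaneous equations (Gaussian elimination) gives:
  V_1 = 8.999 V, V_2 = 8.998 V, V_3 = 8.855 V, V_4 = 8.998 V
  V_5 = 8.996 V, V_6 = 8.996 V
Power in each resistor, P = (ΔV)²/R:
  P_R1 = (9 - 8.999)²/2.2 = 0.0000007608 W
  P_R2 = (8.999 - 8.998)²/4.7 = 0.0000002363 W
  P_R3 = (8.998 - 8.855)²/1000 = 0.0000204 W
  P_R4 = (8.998 - 8.996)²/390 = 0.000000008076 W
  P_R5 = (8.996 - 8.996)²/1.6 = 0.0000002171 W
  P_R6 = (8.996 - 0)²/20000 = 0.004046 W
  P_R7 = (9 - 8.998)²/390 = 0.000000008076 W
  P_R8 = (8.999 - 8.996)²/6.2 = 0.0000008207 W
  P_R9 = (8.998 - 8.996)²/22 = 0.0000001458 W
  P_R10 = (8.855 - 0)²/62000 = 0.001265 W
P_total = P_R1 + P_R2 + P_R3 + P_R4 + P_R5 + P_R6 + P_R7 + P_R8 + P_R9 + P_R10 = 0.005334 W

Final answer: 0.005334 W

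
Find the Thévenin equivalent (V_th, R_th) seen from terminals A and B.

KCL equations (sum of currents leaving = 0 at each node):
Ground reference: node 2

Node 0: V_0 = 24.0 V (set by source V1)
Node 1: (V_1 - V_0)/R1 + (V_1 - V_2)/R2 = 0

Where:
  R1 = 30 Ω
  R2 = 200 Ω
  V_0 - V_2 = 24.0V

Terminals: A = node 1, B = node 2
Step 1 — V_th is the open-circuit voltage V_A - V_B (nothing connected across the terminals).
Nodal analysis, taking node 2 as the 0 V reference.
Source V1 fixes V_0 = 24 V.
KCL at each unknown node (sum of currents leaving = 0; resistances in Ω):
  Node 1: (V_1 - 24)/30 + (V_1 - 0)/200 = 0
Collecting terms: 0.03833 × V_1 = 0.8  =>  V_1 = 20.87 V
V_th = V_1 - V_2 = 20.87 - 0 = 20.87 V
Step 2 — R_th: zero the source — replace V1 by a short circuit (node 2 merges into node 0) — and find the resistance seen between A (node 1) and B (node 0).
Reduce the network between node 1 (A) and node 0 (B) by series/parallel combination:
  Rp1 = R1 ‖ R2 (parallel, both between nodes 0 and 1) = 1/(1/30 + 1/200) = 26.09 Ω
R_th = 26.09 Ω

Final answer: V_th = 20.87 V, R_th = 26.09 Ω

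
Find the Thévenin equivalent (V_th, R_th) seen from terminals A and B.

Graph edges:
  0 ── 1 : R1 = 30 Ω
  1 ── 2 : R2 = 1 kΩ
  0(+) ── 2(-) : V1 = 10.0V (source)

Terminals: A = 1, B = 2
Step 1 — V_th is the open-circuit voltage V_A - V_B (nothing connected across the terminals).
Nodal analysis, taking node 2 as the 0 V reference.
Source V1 fixes V_0 = 10 V.
KCL at each unknown node (sum of currents leaving = 0; resistances in Ω):
  Node 1: (V_1 - 10)/30 + (V_1 - 0)/1000 = 0
Collecting terms: 0.03433 × V_1 = 0.3333  =>  V_1 = 9.709 V
V_th = V_1 - V_2 = 9.709 - 0 = 9.709 V
Step 2 — R_th: zero the source — replace V1 by a short circuit (node 2 merges into node 0) — and find the resistance seen between A (node 1) and B (node 0).
Reduce the network between node 1 (A) and node 0 (B) by series/parallel combination:
  Rp1 = R1 ‖ R2 (parallel, both between nodes 0 and 1) = 1/(1/30 + 1/1000) = 29.13 Ω
R_th = 29.13 Ω

Final answer: V_th = 9.709 V, R_th = 29.13 Ω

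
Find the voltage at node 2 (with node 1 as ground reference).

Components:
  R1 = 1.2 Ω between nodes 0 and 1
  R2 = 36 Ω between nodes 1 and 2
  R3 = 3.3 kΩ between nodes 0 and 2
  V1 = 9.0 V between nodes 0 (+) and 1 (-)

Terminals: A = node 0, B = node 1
Nodal analysis, taking node 1 as the 0 V reference.
Source V1 fixes V_0 = 9 V.
KCL at each unknown node (sum of currents leaving = 0; resistances in Ω):
  Node 2: (V_2 - 0)/36 + (V_2 - 9)/3300 = 0
Collecting terms: 0.02808 × V_2 = 0.002727  =>  V_2 = 0.09712 V
The requested potential is V_2 = 0.09712 V.

Final answer: V_2 = 0.09712 V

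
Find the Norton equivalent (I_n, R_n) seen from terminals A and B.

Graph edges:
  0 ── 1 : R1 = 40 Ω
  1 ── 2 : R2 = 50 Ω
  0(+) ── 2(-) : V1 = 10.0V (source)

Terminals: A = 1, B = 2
Find the Thévenin equivalent first; then I_n = V_th/R_th and R_n = R_th.
Step 1 — V_th is the open-circuit voltage V_A - V_B (nothing connected across the terminals).
Nodal analysis, taking node 2 as the 0 V reference.
Source V1 fixes V_0 = 10 V.
KCL at each unknown node (sum of currents leaving = 0; resistances in Ω):
  Node 1: (V_1 - 10)/40 + (V_1 - 0)/50 = 0
Collecting terms: 0.045 × V_1 = 0.25  =>  V_1 = 5.556 V
V_th = V_1 - V_2 = 5.556 - 0 = 5.556 V
Step 2 — R_th: zero the source — replace V1 by a short circuit (node 2 merges into node 0) — and find the resistance seen between A (node 1) and B (node 0).
Reduce the network between node 1 (A) and node 0 (B) by series/parallel combination:
  Rp1 = R1 ‖ R2 (parallel, both between nodes 0 and 1) = 1/(1/40 + 1/50) = 22.22 Ω
R_th = 22.22 Ω
I_n = V_th/R_th = 5.556/22.22 = 0.25 A, and R_n = R_th = 22.22 Ω

Final answer: I_n = 0.25 A, R_n = 22.22 Ω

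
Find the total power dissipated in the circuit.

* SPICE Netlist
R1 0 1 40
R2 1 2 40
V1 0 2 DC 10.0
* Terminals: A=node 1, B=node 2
Nodal analysis, taking node 2 as the 0 V reference.
Source V1 fixes V_0 = 10 V.
KCL at each unknown node (sum of currents leaving = 0; resistances in Ω):
  Node 1: (V_1 - 10)/40 + (V_1 - 0)/40 = 0
Collecting terms: 0.05 × V_1 = 0.25  =>  V_1 = 5 V
Power in each resistor, P = (ΔV)²/R:
  P_R1 = (10 - 5)²/40 = 0.625 W
  P_R2 = (5 - 0)²/40 = 0.625 W
P_total = P_R1 + P_R2 = 1.25 W

Final answer: 1.25 W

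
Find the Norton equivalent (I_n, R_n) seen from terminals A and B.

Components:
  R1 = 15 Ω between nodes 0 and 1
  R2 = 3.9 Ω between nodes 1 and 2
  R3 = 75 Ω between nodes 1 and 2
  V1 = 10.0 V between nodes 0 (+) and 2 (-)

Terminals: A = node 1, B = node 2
Find the Thévenin equivalent first; then I_n = V_th/R_th and R_n = R_th.
Step 1 — V_th is the open-circuit voltage V_A - V_B (nothing connected across the terminals).
Nodal analysis, taking node 2 as the 0 V reference.
Source V1 fixes V_0 = 10 V.
KCL at each unknown node (sum of currents leaving = 0; resistances in Ω):
  Node 1: (V_1 - 10)/15 + (V_1 - 0)/3.9 + (V_1 - 0)/75 = 0
Collecting terms: 0.3364 × V_1 = 0.6667  =>  V_1 = 1.982 V
V_th = V_1 - V_2 = 1.982 - 0 = 1.982 V
Step 2 — R_th: zero the source — replace V1 by a short circuit (node 2 merges into node 0) — and find the resistance seen between A (node 1) and B (node 0).
Reduce the network between node 1 (A) and node 0 (B) by series/parallel combination:
  Rp1 = R1 ‖ R2 ‖ R3 (parallel, all between nodes 0 and 1) = 1/(1/15 + 1/3.9 + 1/75) = 2.973 Ω
R_th = 2.973 Ω
I_n = V_th/R_th = 1.982/2.973 = 0.6667 A, and R_n = R_th = 2.973 Ω

Final answer: I_n = 0.6667 A, R_n = 2.973 Ω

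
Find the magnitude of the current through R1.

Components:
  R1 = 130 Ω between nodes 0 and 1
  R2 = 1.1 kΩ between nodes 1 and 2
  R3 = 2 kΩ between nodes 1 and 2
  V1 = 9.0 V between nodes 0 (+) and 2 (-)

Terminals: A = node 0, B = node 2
Nodal analysis, taking node 2 as the 0 V reference.
Source V1 fixes V_0 = 9 V.
KCL at each unknown node (sum of currents leaving = 0; resistances in Ω):
  Node 1: (V_1 - 9)/130 + (V_1 - 0)/1100 + (V_1 - 0)/2000 = 0
Collecting terms: 0.009101 × V_1 = 0.06923  =>  V_1 = 7.607 V
I_R1 = (V_0 - V_1)/R1 = (9 - 7.607)/130 = 0.01072 A
|I_R1| = 0.01072 A

Final answer: |I_R1| = 0.01072 A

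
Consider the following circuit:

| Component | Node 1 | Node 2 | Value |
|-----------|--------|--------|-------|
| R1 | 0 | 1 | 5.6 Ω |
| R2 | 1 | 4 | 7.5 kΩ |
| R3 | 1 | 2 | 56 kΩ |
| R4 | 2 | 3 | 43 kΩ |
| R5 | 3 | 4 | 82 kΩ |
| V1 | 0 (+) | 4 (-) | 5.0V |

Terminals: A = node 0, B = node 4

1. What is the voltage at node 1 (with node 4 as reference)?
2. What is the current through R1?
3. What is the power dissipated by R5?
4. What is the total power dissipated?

Nodal analysis, taking node 4 as the 0 V reference.
Source V1 fixes V_0 = 5 V.
KCL at each unknown node (sum of currents leaving = 0; resistances in Ω):
  Node 1: (V_1 - 5)/5.6 + (V_1 - 0)/7500 + (V_1 - V_2)/56000 = 0
  Node 2: (V_2 - V_1)/56000 + (V_2 - V_3)/43000 = 0
  Node 3: (V_3 - V_2)/43000 + (V_3 - 0)/82000 = 0
Collecting terms (coefficients in siemens):
  0.1787·V_1 - 0.00001786·V_2 = 0.8929
  0.00004111·V_2 - 0.00001786·V_1 - 0.00002326·V_3 = 0
  0.00003545·V_3 - 0.00002326·V_2 = 0
Solving these 3 simultaneous equations (Gaussian elimination) gives:
  V_1 = 4.996 V, V_2 = 3.45 V, V_3 = 2.263 V
Part 1:
  Read off the nodal solution: V_1 = 4.996 V
Part 2:
  I_R1 = (V_0 - V_1)/R1 = (5 - 4.996)/5.6 = 0.0006938 A
  Magnitude: I_R1 = 0.0006938 A
Part 3:
  I_R5 = (V_3 - V_4)/R5 = (2.263 - 0)/82000 = 0.0000276 A
  P_R5 = I_R5² × R5 = (0.0000276)² × 82000 = 0.00006248 W
Part 4:
  Power in each resistor, P = (ΔV)²/R:
    P_R1 = (5 - 4.996)²/5.6 = 0.000002695 W
    P_R2 = (4.996 - 0)²/7500 = 0.003328 W
    P_R3 = (4.996 - 3.45)²/56000 = 0.00004267 W
    P_R4 = (3.45 - 2.263)²/43000 = 0.00003276 W
    P_R5 = (2.263 - 0)²/82000 = 0.00006248 W
  P_total = P_R1 + P_R2 + P_R3 + P_R4 + P_R5 = 0.003469 W

Final answers:
1. V_1 = 4.996 V
2. I_R1 = 0.0006938 A
3. P_R5 = 6.248e-05 W
4. P_total = 0.003469 W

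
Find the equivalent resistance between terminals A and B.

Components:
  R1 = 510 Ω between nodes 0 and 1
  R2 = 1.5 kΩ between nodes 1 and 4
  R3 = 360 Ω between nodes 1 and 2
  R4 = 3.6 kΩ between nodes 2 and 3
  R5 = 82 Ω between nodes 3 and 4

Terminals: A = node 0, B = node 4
Reduce the network between node 0 (A) and node 4 (B) by series/parallel combination:
  Rs1 = R3 + R4 (series, joined only at node 2) = 360 + 3600 = 3960 Ω
  Rs2 = R5 + Rs1 (series, joined only at node 3) = 82 + 3960 = 4042 Ω
  Rp1 = R2 ‖ Rs2 (parallel, both between nodes 1 and 4) = 1/(1/1500 + 1/4042) = 1094 Ω
  Rs3 = R1 + Rp1 (series, joined only at node 1) = 510 + 1094 = 1604 Ω
R_eq = 1.604 kΩ

Final answer: 1.604 kΩ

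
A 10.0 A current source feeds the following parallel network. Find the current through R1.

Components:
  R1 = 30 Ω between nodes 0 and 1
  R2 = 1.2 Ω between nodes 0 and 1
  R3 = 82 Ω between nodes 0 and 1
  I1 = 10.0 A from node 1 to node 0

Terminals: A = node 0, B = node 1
All resistors sit directly between nodes 0 and 1, so they are in parallel and share one voltage V; the full source current 10 A splits among them.
1/R_par = 1/30 + 1/1.2 + 1/82 = 0.8789 S  =>  R_par = 1.138 Ω
V = I × R_par = 10 × 1.138 = 11.38 V
I_R1 = V/R1 = 11.38/30 = 0.3793 A

Final answer: 0.3793 A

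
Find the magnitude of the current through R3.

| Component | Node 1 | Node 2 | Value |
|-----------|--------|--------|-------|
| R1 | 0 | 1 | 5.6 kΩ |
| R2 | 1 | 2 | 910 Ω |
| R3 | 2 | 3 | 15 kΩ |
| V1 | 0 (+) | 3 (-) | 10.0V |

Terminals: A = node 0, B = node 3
Nodal analysis, taking node 3 as the 0 V reference.
Source V1 fixes V_0 = 10 V.
KCL at each unknown node (sum of currents leaving = 0; resistances in Ω):
  Node 1: (V_1 - 10)/5600 + (V_1 - V_2)/910 = 0
  Node 2: (V_2 - V_1)/910 + (V_2 - 0)/15000 = 0
Collecting terms (coefficients in siemens):
  0.001277·V_1 - 0.001099·V_2 = 0.001786
  0.001166·V_2 - 0.001099·V_1 = 0
Determinant D = (0.001277)(0.001166) - (-0.001099)(-0.001099) = 0.0000002814
V_1 = [(0.001786)(0.001166) - (-0.001099)(0)]/D = 7.397 V
V_2 = [(0.001277)(0) - (0.001786)(-0.001099)]/D = 6.974 V
I_R3 = (V_2 - V_3)/R3 = (6.974 - 0)/15000 = 0.0004649 A
|I_R3| = 0.0004649 A

Final answer: |I_R3| = 0.0004649 A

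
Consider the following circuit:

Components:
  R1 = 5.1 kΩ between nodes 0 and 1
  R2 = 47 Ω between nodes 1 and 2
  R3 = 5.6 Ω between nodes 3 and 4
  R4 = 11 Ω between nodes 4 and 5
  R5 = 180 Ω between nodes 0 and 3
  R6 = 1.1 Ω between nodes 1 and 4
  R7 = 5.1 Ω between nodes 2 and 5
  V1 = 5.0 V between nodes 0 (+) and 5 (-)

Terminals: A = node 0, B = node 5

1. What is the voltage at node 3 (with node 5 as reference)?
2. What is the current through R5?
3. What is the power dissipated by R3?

Nodal analysis, taking node 5 as the 0 V reference.
Source V1 fixes V_0 = 5 V.
KCL at each unknown node (sum of currents leaving = 0; resistances in Ω):
  Node 1: (V_1 - 5)/5100 + (V_1 - V_2)/47 + (V_1 - V_4)/1.1 = 0
  Node 2: (V_2 - V_1)/47 + (V_2 - 0)/5.1 = 0
  Node 3: (V_3 - V_4)/5.6 + (V_3 - 5)/180 = 0
  Node 4: (V_4 - V_3)/5.6 + (V_4 - 0)/11 + (V_4 - V_1)/1.1 = 0
Collecting terms (coefficients in siemens):
  0.9306·V_1 - 0.02128·V_2 - 0.9091·V_4 = 0.0009804
  0.2174·V_2 - 0.02128·V_1 = 0
  0.1841·V_3 - 0.1786·V_4 = 0.02778
  1.179·V_4 - 0.9091·V_1 - 0.1786·V_3 = 0
Solving these 4 simultaneous equations (Gaussian elimination) gives:
  V_1 = 0.238 V, V_2 = 0.0233 V, V_3 = 0.3856 V, V_4 = 0.242 V
Part 1:
  Read off the nodal solution: V_3 = 0.3856 V
Part 2:
  I_R5 = (V_0 - V_3)/R5 = (5 - 0.3856)/180 = 0.02564 A
  Magnitude: I_R5 = 0.02564 A
Part 3:
  I_R3 = (V_3 - V_4)/R3 = (0.3856 - 0.242)/5.6 = 0.02564 A
  P_R3 = I_R3² × R3 = (0.02564)² × 5.6 = 0.00368 W

Final answers:
1. V_3 = 0.3856 V
2. I_R5 = 0.02564 A
3. P_R3 = 0.00368 W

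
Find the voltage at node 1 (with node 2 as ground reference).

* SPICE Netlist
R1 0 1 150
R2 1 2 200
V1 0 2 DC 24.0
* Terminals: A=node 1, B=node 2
Nodal analysis, taking node 2 as the 0 V reference.
Source V1 fixes V_0 = 24 V.
KCL at each unknown node (sum of currents leaving = 0; resistances in Ω):
  Node 1: (V_1 - 24)/150 + (V_1 - 0)/200 = 0
Collecting terms: 0.01167 × V_1 = 0.16  =>  V_1 = 13.71 V
The requested potential is V_1 = 13.71 V.

Final answer: V_1 = 13.71 V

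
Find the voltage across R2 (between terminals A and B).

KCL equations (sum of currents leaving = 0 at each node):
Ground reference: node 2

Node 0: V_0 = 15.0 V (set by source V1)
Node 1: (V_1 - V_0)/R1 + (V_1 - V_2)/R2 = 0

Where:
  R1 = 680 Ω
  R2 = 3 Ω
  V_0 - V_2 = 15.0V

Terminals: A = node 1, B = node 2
R1 and R2 are in series across V1 (node 0 → node 1 → node 2), and the output A–B is taken across R2, so this is a voltage divider.
Series current: I = V1/(R1 + R2) = 15/(680 + 3) = 15/683 = 0.02196 A
V_R2 = I × R2 = V1 × R2/(R1 + R2) = 15 × 3/683 = 0.06589 V

Final answer: 0.06589 V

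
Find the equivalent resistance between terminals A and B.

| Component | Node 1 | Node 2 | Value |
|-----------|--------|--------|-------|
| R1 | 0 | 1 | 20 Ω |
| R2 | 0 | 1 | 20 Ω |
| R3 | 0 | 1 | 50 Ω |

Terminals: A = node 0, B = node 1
Reduce the network between node 0 (A) and node 1 (B) by series/parallel combination:
  Rp1 = R1 ‖ R2 ‖ R3 (parallel, all between nodes 0 and 1) = 1/(1/20 + 1/20 + 1/50) = 8.333 Ω
R_eq = 8.333 Ω

Final answer: 8.333 Ω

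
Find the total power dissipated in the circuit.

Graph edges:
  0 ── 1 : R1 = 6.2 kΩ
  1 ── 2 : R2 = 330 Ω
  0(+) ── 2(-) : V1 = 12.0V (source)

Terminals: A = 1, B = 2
Nodal analysis, taking node 2 as the 0 V reference.
Source V1 fixes V_0 = 12 V.
KCL at each unknown node (sum of currents leaving = 0; resistances in Ω):
  Node 1: (V_1 - 12)/6200 + (V_1 - 0)/330 = 0
Collecting terms: 0.003192 × V_1 = 0.001935  =>  V_1 = 0.6064 V
Power in each resistor, P = (ΔV)²/R:
  P_R1 = (12 - 0.6064)²/6200 = 0.02094 W
  P_R2 = (0.6064 - 0)²/330 = 0.001114 W
P_total = P_R1 + P_R2 = 0.02205 W

Final answer: 0.02205 W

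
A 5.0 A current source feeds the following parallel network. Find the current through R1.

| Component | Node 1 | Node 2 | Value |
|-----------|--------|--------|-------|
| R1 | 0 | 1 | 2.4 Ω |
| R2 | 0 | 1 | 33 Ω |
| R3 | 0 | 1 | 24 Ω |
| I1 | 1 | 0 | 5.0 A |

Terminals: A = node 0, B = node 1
All resistors sit directly between nodes 0 and 1, so they are in parallel and share one voltage V; the full source current 5 A splits among them.
1/R_par = 1/2.4 + 1/33 + 1/24 = 0.4886 S  =>  R_par = 2.047 Ω
V = I × R_par = 5 × 2.047 = 10.23 V
I_R1 = V/R1 = 10.23/2.4 = 4.264 A

Final answer: 4.264 A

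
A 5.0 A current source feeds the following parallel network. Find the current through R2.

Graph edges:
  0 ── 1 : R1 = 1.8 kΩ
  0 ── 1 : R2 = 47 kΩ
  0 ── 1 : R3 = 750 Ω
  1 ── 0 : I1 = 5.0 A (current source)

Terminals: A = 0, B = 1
All resistors sit directly between nodes 0 and 1, so they are in parallel and share one voltage V; the full source current 5 A splits among them.
1/R_par = 1/1800 + 1/47000 + 1/750 = 0.00191 S  =>  R_par = 523.5 Ω
V = I × R_par = 5 × 523.5 = 2618 V
I_R2 = V/R2 = 2618/47000 = 0.05569 A

Final answer: 0.05569 A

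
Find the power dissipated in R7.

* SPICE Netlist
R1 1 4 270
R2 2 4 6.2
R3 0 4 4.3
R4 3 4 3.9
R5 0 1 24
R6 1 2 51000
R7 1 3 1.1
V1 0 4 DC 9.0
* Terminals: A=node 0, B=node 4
Nodal analysis, taking node 4 as the 0 V reference.
Source V1 fixes V_0 = 9 V.
KCL at each unknown node (sum of currents leaving = 0; resistances in Ω):
  Node 1: (V_1 - 0)/270 + (V_1 - 9)/24 + (V_1 - V_2)/51000 + (V_1 - V_3)/1.1 = 0
  Node 2: (V_2 - 0)/6.2 + (V_2 - V_1)/51000 = 0
  Node 3: (V_3 - 0)/3.9 + (V_3 - V_1)/1.1 = 0
Collecting terms (coefficients in siemens):
  0.9545·V_1 - 0.00001961·V_2 - 0.9091·V_3 = 0.375
  0.1613·V_2 - 0.00001961·V_1 = 0
  1.166·V_3 - 0.9091·V_1 = 0
Solving these 3 simultaneous equations (Gaussian elimination) gives:
  V_1 = 1.528 V, V_2 = 0.0001858 V, V_3 = 1.192 V
I_R7 = (V_1 - V_3)/R7 = (1.528 - 1.192)/1.1 = 0.3056 A
P_R7 = I_R7² × R7 = (0.3056)² × 1.1 = 0.1028 W

Final answer: 0.1028 W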